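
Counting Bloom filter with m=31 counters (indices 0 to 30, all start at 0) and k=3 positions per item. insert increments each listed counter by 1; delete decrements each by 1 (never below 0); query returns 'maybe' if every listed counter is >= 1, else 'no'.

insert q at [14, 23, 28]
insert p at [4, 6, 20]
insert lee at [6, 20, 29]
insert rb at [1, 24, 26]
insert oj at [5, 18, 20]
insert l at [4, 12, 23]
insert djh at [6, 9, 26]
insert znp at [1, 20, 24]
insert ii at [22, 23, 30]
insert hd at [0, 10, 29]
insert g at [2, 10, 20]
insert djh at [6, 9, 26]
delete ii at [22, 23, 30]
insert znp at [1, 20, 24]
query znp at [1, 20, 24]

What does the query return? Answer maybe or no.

Answer: maybe

Derivation:
Step 1: insert q at [14, 23, 28] -> counters=[0,0,0,0,0,0,0,0,0,0,0,0,0,0,1,0,0,0,0,0,0,0,0,1,0,0,0,0,1,0,0]
Step 2: insert p at [4, 6, 20] -> counters=[0,0,0,0,1,0,1,0,0,0,0,0,0,0,1,0,0,0,0,0,1,0,0,1,0,0,0,0,1,0,0]
Step 3: insert lee at [6, 20, 29] -> counters=[0,0,0,0,1,0,2,0,0,0,0,0,0,0,1,0,0,0,0,0,2,0,0,1,0,0,0,0,1,1,0]
Step 4: insert rb at [1, 24, 26] -> counters=[0,1,0,0,1,0,2,0,0,0,0,0,0,0,1,0,0,0,0,0,2,0,0,1,1,0,1,0,1,1,0]
Step 5: insert oj at [5, 18, 20] -> counters=[0,1,0,0,1,1,2,0,0,0,0,0,0,0,1,0,0,0,1,0,3,0,0,1,1,0,1,0,1,1,0]
Step 6: insert l at [4, 12, 23] -> counters=[0,1,0,0,2,1,2,0,0,0,0,0,1,0,1,0,0,0,1,0,3,0,0,2,1,0,1,0,1,1,0]
Step 7: insert djh at [6, 9, 26] -> counters=[0,1,0,0,2,1,3,0,0,1,0,0,1,0,1,0,0,0,1,0,3,0,0,2,1,0,2,0,1,1,0]
Step 8: insert znp at [1, 20, 24] -> counters=[0,2,0,0,2,1,3,0,0,1,0,0,1,0,1,0,0,0,1,0,4,0,0,2,2,0,2,0,1,1,0]
Step 9: insert ii at [22, 23, 30] -> counters=[0,2,0,0,2,1,3,0,0,1,0,0,1,0,1,0,0,0,1,0,4,0,1,3,2,0,2,0,1,1,1]
Step 10: insert hd at [0, 10, 29] -> counters=[1,2,0,0,2,1,3,0,0,1,1,0,1,0,1,0,0,0,1,0,4,0,1,3,2,0,2,0,1,2,1]
Step 11: insert g at [2, 10, 20] -> counters=[1,2,1,0,2,1,3,0,0,1,2,0,1,0,1,0,0,0,1,0,5,0,1,3,2,0,2,0,1,2,1]
Step 12: insert djh at [6, 9, 26] -> counters=[1,2,1,0,2,1,4,0,0,2,2,0,1,0,1,0,0,0,1,0,5,0,1,3,2,0,3,0,1,2,1]
Step 13: delete ii at [22, 23, 30] -> counters=[1,2,1,0,2,1,4,0,0,2,2,0,1,0,1,0,0,0,1,0,5,0,0,2,2,0,3,0,1,2,0]
Step 14: insert znp at [1, 20, 24] -> counters=[1,3,1,0,2,1,4,0,0,2,2,0,1,0,1,0,0,0,1,0,6,0,0,2,3,0,3,0,1,2,0]
Query znp: check counters[1]=3 counters[20]=6 counters[24]=3 -> maybe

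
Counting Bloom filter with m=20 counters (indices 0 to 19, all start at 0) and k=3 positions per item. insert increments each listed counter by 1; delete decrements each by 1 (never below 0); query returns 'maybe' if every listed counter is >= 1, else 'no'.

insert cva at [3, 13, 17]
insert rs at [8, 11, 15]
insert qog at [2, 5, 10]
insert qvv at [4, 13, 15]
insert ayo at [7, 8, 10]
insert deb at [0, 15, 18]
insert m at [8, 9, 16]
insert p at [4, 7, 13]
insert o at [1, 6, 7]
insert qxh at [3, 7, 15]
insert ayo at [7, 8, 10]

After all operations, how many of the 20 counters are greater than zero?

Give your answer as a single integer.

Step 1: insert cva at [3, 13, 17] -> counters=[0,0,0,1,0,0,0,0,0,0,0,0,0,1,0,0,0,1,0,0]
Step 2: insert rs at [8, 11, 15] -> counters=[0,0,0,1,0,0,0,0,1,0,0,1,0,1,0,1,0,1,0,0]
Step 3: insert qog at [2, 5, 10] -> counters=[0,0,1,1,0,1,0,0,1,0,1,1,0,1,0,1,0,1,0,0]
Step 4: insert qvv at [4, 13, 15] -> counters=[0,0,1,1,1,1,0,0,1,0,1,1,0,2,0,2,0,1,0,0]
Step 5: insert ayo at [7, 8, 10] -> counters=[0,0,1,1,1,1,0,1,2,0,2,1,0,2,0,2,0,1,0,0]
Step 6: insert deb at [0, 15, 18] -> counters=[1,0,1,1,1,1,0,1,2,0,2,1,0,2,0,3,0,1,1,0]
Step 7: insert m at [8, 9, 16] -> counters=[1,0,1,1,1,1,0,1,3,1,2,1,0,2,0,3,1,1,1,0]
Step 8: insert p at [4, 7, 13] -> counters=[1,0,1,1,2,1,0,2,3,1,2,1,0,3,0,3,1,1,1,0]
Step 9: insert o at [1, 6, 7] -> counters=[1,1,1,1,2,1,1,3,3,1,2,1,0,3,0,3,1,1,1,0]
Step 10: insert qxh at [3, 7, 15] -> counters=[1,1,1,2,2,1,1,4,3,1,2,1,0,3,0,4,1,1,1,0]
Step 11: insert ayo at [7, 8, 10] -> counters=[1,1,1,2,2,1,1,5,4,1,3,1,0,3,0,4,1,1,1,0]
Final counters=[1,1,1,2,2,1,1,5,4,1,3,1,0,3,0,4,1,1,1,0] -> 17 nonzero

Answer: 17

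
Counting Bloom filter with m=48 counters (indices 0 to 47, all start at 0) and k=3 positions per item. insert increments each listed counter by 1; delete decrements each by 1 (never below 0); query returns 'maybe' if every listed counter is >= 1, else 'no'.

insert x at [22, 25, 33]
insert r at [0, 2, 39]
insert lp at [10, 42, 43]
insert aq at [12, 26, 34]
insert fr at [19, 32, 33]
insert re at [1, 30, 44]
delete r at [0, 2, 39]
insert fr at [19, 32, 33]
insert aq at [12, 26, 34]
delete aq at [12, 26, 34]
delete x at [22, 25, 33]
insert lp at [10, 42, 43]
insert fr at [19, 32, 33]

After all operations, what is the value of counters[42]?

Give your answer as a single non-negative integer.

Step 1: insert x at [22, 25, 33] -> counters=[0,0,0,0,0,0,0,0,0,0,0,0,0,0,0,0,0,0,0,0,0,0,1,0,0,1,0,0,0,0,0,0,0,1,0,0,0,0,0,0,0,0,0,0,0,0,0,0]
Step 2: insert r at [0, 2, 39] -> counters=[1,0,1,0,0,0,0,0,0,0,0,0,0,0,0,0,0,0,0,0,0,0,1,0,0,1,0,0,0,0,0,0,0,1,0,0,0,0,0,1,0,0,0,0,0,0,0,0]
Step 3: insert lp at [10, 42, 43] -> counters=[1,0,1,0,0,0,0,0,0,0,1,0,0,0,0,0,0,0,0,0,0,0,1,0,0,1,0,0,0,0,0,0,0,1,0,0,0,0,0,1,0,0,1,1,0,0,0,0]
Step 4: insert aq at [12, 26, 34] -> counters=[1,0,1,0,0,0,0,0,0,0,1,0,1,0,0,0,0,0,0,0,0,0,1,0,0,1,1,0,0,0,0,0,0,1,1,0,0,0,0,1,0,0,1,1,0,0,0,0]
Step 5: insert fr at [19, 32, 33] -> counters=[1,0,1,0,0,0,0,0,0,0,1,0,1,0,0,0,0,0,0,1,0,0,1,0,0,1,1,0,0,0,0,0,1,2,1,0,0,0,0,1,0,0,1,1,0,0,0,0]
Step 6: insert re at [1, 30, 44] -> counters=[1,1,1,0,0,0,0,0,0,0,1,0,1,0,0,0,0,0,0,1,0,0,1,0,0,1,1,0,0,0,1,0,1,2,1,0,0,0,0,1,0,0,1,1,1,0,0,0]
Step 7: delete r at [0, 2, 39] -> counters=[0,1,0,0,0,0,0,0,0,0,1,0,1,0,0,0,0,0,0,1,0,0,1,0,0,1,1,0,0,0,1,0,1,2,1,0,0,0,0,0,0,0,1,1,1,0,0,0]
Step 8: insert fr at [19, 32, 33] -> counters=[0,1,0,0,0,0,0,0,0,0,1,0,1,0,0,0,0,0,0,2,0,0,1,0,0,1,1,0,0,0,1,0,2,3,1,0,0,0,0,0,0,0,1,1,1,0,0,0]
Step 9: insert aq at [12, 26, 34] -> counters=[0,1,0,0,0,0,0,0,0,0,1,0,2,0,0,0,0,0,0,2,0,0,1,0,0,1,2,0,0,0,1,0,2,3,2,0,0,0,0,0,0,0,1,1,1,0,0,0]
Step 10: delete aq at [12, 26, 34] -> counters=[0,1,0,0,0,0,0,0,0,0,1,0,1,0,0,0,0,0,0,2,0,0,1,0,0,1,1,0,0,0,1,0,2,3,1,0,0,0,0,0,0,0,1,1,1,0,0,0]
Step 11: delete x at [22, 25, 33] -> counters=[0,1,0,0,0,0,0,0,0,0,1,0,1,0,0,0,0,0,0,2,0,0,0,0,0,0,1,0,0,0,1,0,2,2,1,0,0,0,0,0,0,0,1,1,1,0,0,0]
Step 12: insert lp at [10, 42, 43] -> counters=[0,1,0,0,0,0,0,0,0,0,2,0,1,0,0,0,0,0,0,2,0,0,0,0,0,0,1,0,0,0,1,0,2,2,1,0,0,0,0,0,0,0,2,2,1,0,0,0]
Step 13: insert fr at [19, 32, 33] -> counters=[0,1,0,0,0,0,0,0,0,0,2,0,1,0,0,0,0,0,0,3,0,0,0,0,0,0,1,0,0,0,1,0,3,3,1,0,0,0,0,0,0,0,2,2,1,0,0,0]
Final counters=[0,1,0,0,0,0,0,0,0,0,2,0,1,0,0,0,0,0,0,3,0,0,0,0,0,0,1,0,0,0,1,0,3,3,1,0,0,0,0,0,0,0,2,2,1,0,0,0] -> counters[42]=2

Answer: 2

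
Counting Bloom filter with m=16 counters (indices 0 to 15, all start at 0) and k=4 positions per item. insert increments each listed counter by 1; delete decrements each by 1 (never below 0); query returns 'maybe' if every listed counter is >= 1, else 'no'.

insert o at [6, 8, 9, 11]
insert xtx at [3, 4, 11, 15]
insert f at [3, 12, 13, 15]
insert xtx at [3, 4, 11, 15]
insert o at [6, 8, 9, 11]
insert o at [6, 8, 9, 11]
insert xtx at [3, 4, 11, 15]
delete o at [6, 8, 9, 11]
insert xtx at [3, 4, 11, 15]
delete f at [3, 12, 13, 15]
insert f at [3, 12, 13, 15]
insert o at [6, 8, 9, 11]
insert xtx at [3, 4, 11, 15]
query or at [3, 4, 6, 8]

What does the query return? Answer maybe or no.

Answer: maybe

Derivation:
Step 1: insert o at [6, 8, 9, 11] -> counters=[0,0,0,0,0,0,1,0,1,1,0,1,0,0,0,0]
Step 2: insert xtx at [3, 4, 11, 15] -> counters=[0,0,0,1,1,0,1,0,1,1,0,2,0,0,0,1]
Step 3: insert f at [3, 12, 13, 15] -> counters=[0,0,0,2,1,0,1,0,1,1,0,2,1,1,0,2]
Step 4: insert xtx at [3, 4, 11, 15] -> counters=[0,0,0,3,2,0,1,0,1,1,0,3,1,1,0,3]
Step 5: insert o at [6, 8, 9, 11] -> counters=[0,0,0,3,2,0,2,0,2,2,0,4,1,1,0,3]
Step 6: insert o at [6, 8, 9, 11] -> counters=[0,0,0,3,2,0,3,0,3,3,0,5,1,1,0,3]
Step 7: insert xtx at [3, 4, 11, 15] -> counters=[0,0,0,4,3,0,3,0,3,3,0,6,1,1,0,4]
Step 8: delete o at [6, 8, 9, 11] -> counters=[0,0,0,4,3,0,2,0,2,2,0,5,1,1,0,4]
Step 9: insert xtx at [3, 4, 11, 15] -> counters=[0,0,0,5,4,0,2,0,2,2,0,6,1,1,0,5]
Step 10: delete f at [3, 12, 13, 15] -> counters=[0,0,0,4,4,0,2,0,2,2,0,6,0,0,0,4]
Step 11: insert f at [3, 12, 13, 15] -> counters=[0,0,0,5,4,0,2,0,2,2,0,6,1,1,0,5]
Step 12: insert o at [6, 8, 9, 11] -> counters=[0,0,0,5,4,0,3,0,3,3,0,7,1,1,0,5]
Step 13: insert xtx at [3, 4, 11, 15] -> counters=[0,0,0,6,5,0,3,0,3,3,0,8,1,1,0,6]
Query or: check counters[3]=6 counters[4]=5 counters[6]=3 counters[8]=3 -> maybe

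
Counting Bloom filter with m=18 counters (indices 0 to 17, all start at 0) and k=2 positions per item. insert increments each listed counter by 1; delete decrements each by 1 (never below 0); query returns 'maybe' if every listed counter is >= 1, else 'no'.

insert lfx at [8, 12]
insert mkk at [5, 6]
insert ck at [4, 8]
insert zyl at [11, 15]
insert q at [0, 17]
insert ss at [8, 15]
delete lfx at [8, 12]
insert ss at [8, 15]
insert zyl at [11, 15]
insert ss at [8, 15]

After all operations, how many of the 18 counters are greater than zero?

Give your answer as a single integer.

Step 1: insert lfx at [8, 12] -> counters=[0,0,0,0,0,0,0,0,1,0,0,0,1,0,0,0,0,0]
Step 2: insert mkk at [5, 6] -> counters=[0,0,0,0,0,1,1,0,1,0,0,0,1,0,0,0,0,0]
Step 3: insert ck at [4, 8] -> counters=[0,0,0,0,1,1,1,0,2,0,0,0,1,0,0,0,0,0]
Step 4: insert zyl at [11, 15] -> counters=[0,0,0,0,1,1,1,0,2,0,0,1,1,0,0,1,0,0]
Step 5: insert q at [0, 17] -> counters=[1,0,0,0,1,1,1,0,2,0,0,1,1,0,0,1,0,1]
Step 6: insert ss at [8, 15] -> counters=[1,0,0,0,1,1,1,0,3,0,0,1,1,0,0,2,0,1]
Step 7: delete lfx at [8, 12] -> counters=[1,0,0,0,1,1,1,0,2,0,0,1,0,0,0,2,0,1]
Step 8: insert ss at [8, 15] -> counters=[1,0,0,0,1,1,1,0,3,0,0,1,0,0,0,3,0,1]
Step 9: insert zyl at [11, 15] -> counters=[1,0,0,0,1,1,1,0,3,0,0,2,0,0,0,4,0,1]
Step 10: insert ss at [8, 15] -> counters=[1,0,0,0,1,1,1,0,4,0,0,2,0,0,0,5,0,1]
Final counters=[1,0,0,0,1,1,1,0,4,0,0,2,0,0,0,5,0,1] -> 8 nonzero

Answer: 8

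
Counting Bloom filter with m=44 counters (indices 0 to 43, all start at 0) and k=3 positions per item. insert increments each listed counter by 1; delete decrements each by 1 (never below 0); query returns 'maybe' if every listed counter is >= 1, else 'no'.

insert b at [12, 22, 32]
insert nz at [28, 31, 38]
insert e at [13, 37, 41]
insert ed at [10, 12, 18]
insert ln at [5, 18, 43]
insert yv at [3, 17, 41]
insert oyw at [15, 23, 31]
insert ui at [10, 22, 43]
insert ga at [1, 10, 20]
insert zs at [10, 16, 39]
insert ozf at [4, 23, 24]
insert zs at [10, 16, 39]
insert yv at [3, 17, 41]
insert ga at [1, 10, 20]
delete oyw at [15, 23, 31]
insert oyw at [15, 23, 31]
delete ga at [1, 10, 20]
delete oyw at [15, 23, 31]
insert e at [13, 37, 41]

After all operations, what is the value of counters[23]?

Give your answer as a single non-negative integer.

Step 1: insert b at [12, 22, 32] -> counters=[0,0,0,0,0,0,0,0,0,0,0,0,1,0,0,0,0,0,0,0,0,0,1,0,0,0,0,0,0,0,0,0,1,0,0,0,0,0,0,0,0,0,0,0]
Step 2: insert nz at [28, 31, 38] -> counters=[0,0,0,0,0,0,0,0,0,0,0,0,1,0,0,0,0,0,0,0,0,0,1,0,0,0,0,0,1,0,0,1,1,0,0,0,0,0,1,0,0,0,0,0]
Step 3: insert e at [13, 37, 41] -> counters=[0,0,0,0,0,0,0,0,0,0,0,0,1,1,0,0,0,0,0,0,0,0,1,0,0,0,0,0,1,0,0,1,1,0,0,0,0,1,1,0,0,1,0,0]
Step 4: insert ed at [10, 12, 18] -> counters=[0,0,0,0,0,0,0,0,0,0,1,0,2,1,0,0,0,0,1,0,0,0,1,0,0,0,0,0,1,0,0,1,1,0,0,0,0,1,1,0,0,1,0,0]
Step 5: insert ln at [5, 18, 43] -> counters=[0,0,0,0,0,1,0,0,0,0,1,0,2,1,0,0,0,0,2,0,0,0,1,0,0,0,0,0,1,0,0,1,1,0,0,0,0,1,1,0,0,1,0,1]
Step 6: insert yv at [3, 17, 41] -> counters=[0,0,0,1,0,1,0,0,0,0,1,0,2,1,0,0,0,1,2,0,0,0,1,0,0,0,0,0,1,0,0,1,1,0,0,0,0,1,1,0,0,2,0,1]
Step 7: insert oyw at [15, 23, 31] -> counters=[0,0,0,1,0,1,0,0,0,0,1,0,2,1,0,1,0,1,2,0,0,0,1,1,0,0,0,0,1,0,0,2,1,0,0,0,0,1,1,0,0,2,0,1]
Step 8: insert ui at [10, 22, 43] -> counters=[0,0,0,1,0,1,0,0,0,0,2,0,2,1,0,1,0,1,2,0,0,0,2,1,0,0,0,0,1,0,0,2,1,0,0,0,0,1,1,0,0,2,0,2]
Step 9: insert ga at [1, 10, 20] -> counters=[0,1,0,1,0,1,0,0,0,0,3,0,2,1,0,1,0,1,2,0,1,0,2,1,0,0,0,0,1,0,0,2,1,0,0,0,0,1,1,0,0,2,0,2]
Step 10: insert zs at [10, 16, 39] -> counters=[0,1,0,1,0,1,0,0,0,0,4,0,2,1,0,1,1,1,2,0,1,0,2,1,0,0,0,0,1,0,0,2,1,0,0,0,0,1,1,1,0,2,0,2]
Step 11: insert ozf at [4, 23, 24] -> counters=[0,1,0,1,1,1,0,0,0,0,4,0,2,1,0,1,1,1,2,0,1,0,2,2,1,0,0,0,1,0,0,2,1,0,0,0,0,1,1,1,0,2,0,2]
Step 12: insert zs at [10, 16, 39] -> counters=[0,1,0,1,1,1,0,0,0,0,5,0,2,1,0,1,2,1,2,0,1,0,2,2,1,0,0,0,1,0,0,2,1,0,0,0,0,1,1,2,0,2,0,2]
Step 13: insert yv at [3, 17, 41] -> counters=[0,1,0,2,1,1,0,0,0,0,5,0,2,1,0,1,2,2,2,0,1,0,2,2,1,0,0,0,1,0,0,2,1,0,0,0,0,1,1,2,0,3,0,2]
Step 14: insert ga at [1, 10, 20] -> counters=[0,2,0,2,1,1,0,0,0,0,6,0,2,1,0,1,2,2,2,0,2,0,2,2,1,0,0,0,1,0,0,2,1,0,0,0,0,1,1,2,0,3,0,2]
Step 15: delete oyw at [15, 23, 31] -> counters=[0,2,0,2,1,1,0,0,0,0,6,0,2,1,0,0,2,2,2,0,2,0,2,1,1,0,0,0,1,0,0,1,1,0,0,0,0,1,1,2,0,3,0,2]
Step 16: insert oyw at [15, 23, 31] -> counters=[0,2,0,2,1,1,0,0,0,0,6,0,2,1,0,1,2,2,2,0,2,0,2,2,1,0,0,0,1,0,0,2,1,0,0,0,0,1,1,2,0,3,0,2]
Step 17: delete ga at [1, 10, 20] -> counters=[0,1,0,2,1,1,0,0,0,0,5,0,2,1,0,1,2,2,2,0,1,0,2,2,1,0,0,0,1,0,0,2,1,0,0,0,0,1,1,2,0,3,0,2]
Step 18: delete oyw at [15, 23, 31] -> counters=[0,1,0,2,1,1,0,0,0,0,5,0,2,1,0,0,2,2,2,0,1,0,2,1,1,0,0,0,1,0,0,1,1,0,0,0,0,1,1,2,0,3,0,2]
Step 19: insert e at [13, 37, 41] -> counters=[0,1,0,2,1,1,0,0,0,0,5,0,2,2,0,0,2,2,2,0,1,0,2,1,1,0,0,0,1,0,0,1,1,0,0,0,0,2,1,2,0,4,0,2]
Final counters=[0,1,0,2,1,1,0,0,0,0,5,0,2,2,0,0,2,2,2,0,1,0,2,1,1,0,0,0,1,0,0,1,1,0,0,0,0,2,1,2,0,4,0,2] -> counters[23]=1

Answer: 1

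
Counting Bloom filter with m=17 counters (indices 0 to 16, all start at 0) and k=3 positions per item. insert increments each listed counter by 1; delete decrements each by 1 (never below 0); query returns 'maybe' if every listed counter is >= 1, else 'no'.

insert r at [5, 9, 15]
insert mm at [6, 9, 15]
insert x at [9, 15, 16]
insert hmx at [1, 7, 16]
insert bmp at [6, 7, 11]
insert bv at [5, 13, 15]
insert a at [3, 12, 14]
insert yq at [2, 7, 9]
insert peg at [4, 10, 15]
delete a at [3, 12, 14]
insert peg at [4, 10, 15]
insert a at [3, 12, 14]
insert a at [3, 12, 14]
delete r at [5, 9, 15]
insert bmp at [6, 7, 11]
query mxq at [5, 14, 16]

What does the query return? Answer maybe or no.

Step 1: insert r at [5, 9, 15] -> counters=[0,0,0,0,0,1,0,0,0,1,0,0,0,0,0,1,0]
Step 2: insert mm at [6, 9, 15] -> counters=[0,0,0,0,0,1,1,0,0,2,0,0,0,0,0,2,0]
Step 3: insert x at [9, 15, 16] -> counters=[0,0,0,0,0,1,1,0,0,3,0,0,0,0,0,3,1]
Step 4: insert hmx at [1, 7, 16] -> counters=[0,1,0,0,0,1,1,1,0,3,0,0,0,0,0,3,2]
Step 5: insert bmp at [6, 7, 11] -> counters=[0,1,0,0,0,1,2,2,0,3,0,1,0,0,0,3,2]
Step 6: insert bv at [5, 13, 15] -> counters=[0,1,0,0,0,2,2,2,0,3,0,1,0,1,0,4,2]
Step 7: insert a at [3, 12, 14] -> counters=[0,1,0,1,0,2,2,2,0,3,0,1,1,1,1,4,2]
Step 8: insert yq at [2, 7, 9] -> counters=[0,1,1,1,0,2,2,3,0,4,0,1,1,1,1,4,2]
Step 9: insert peg at [4, 10, 15] -> counters=[0,1,1,1,1,2,2,3,0,4,1,1,1,1,1,5,2]
Step 10: delete a at [3, 12, 14] -> counters=[0,1,1,0,1,2,2,3,0,4,1,1,0,1,0,5,2]
Step 11: insert peg at [4, 10, 15] -> counters=[0,1,1,0,2,2,2,3,0,4,2,1,0,1,0,6,2]
Step 12: insert a at [3, 12, 14] -> counters=[0,1,1,1,2,2,2,3,0,4,2,1,1,1,1,6,2]
Step 13: insert a at [3, 12, 14] -> counters=[0,1,1,2,2,2,2,3,0,4,2,1,2,1,2,6,2]
Step 14: delete r at [5, 9, 15] -> counters=[0,1,1,2,2,1,2,3,0,3,2,1,2,1,2,5,2]
Step 15: insert bmp at [6, 7, 11] -> counters=[0,1,1,2,2,1,3,4,0,3,2,2,2,1,2,5,2]
Query mxq: check counters[5]=1 counters[14]=2 counters[16]=2 -> maybe

Answer: maybe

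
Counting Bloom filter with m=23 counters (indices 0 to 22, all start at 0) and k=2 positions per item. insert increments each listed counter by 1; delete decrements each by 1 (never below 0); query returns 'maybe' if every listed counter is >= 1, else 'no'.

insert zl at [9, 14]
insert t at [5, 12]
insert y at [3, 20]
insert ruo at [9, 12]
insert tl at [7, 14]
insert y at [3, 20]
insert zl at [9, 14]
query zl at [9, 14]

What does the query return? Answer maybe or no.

Step 1: insert zl at [9, 14] -> counters=[0,0,0,0,0,0,0,0,0,1,0,0,0,0,1,0,0,0,0,0,0,0,0]
Step 2: insert t at [5, 12] -> counters=[0,0,0,0,0,1,0,0,0,1,0,0,1,0,1,0,0,0,0,0,0,0,0]
Step 3: insert y at [3, 20] -> counters=[0,0,0,1,0,1,0,0,0,1,0,0,1,0,1,0,0,0,0,0,1,0,0]
Step 4: insert ruo at [9, 12] -> counters=[0,0,0,1,0,1,0,0,0,2,0,0,2,0,1,0,0,0,0,0,1,0,0]
Step 5: insert tl at [7, 14] -> counters=[0,0,0,1,0,1,0,1,0,2,0,0,2,0,2,0,0,0,0,0,1,0,0]
Step 6: insert y at [3, 20] -> counters=[0,0,0,2,0,1,0,1,0,2,0,0,2,0,2,0,0,0,0,0,2,0,0]
Step 7: insert zl at [9, 14] -> counters=[0,0,0,2,0,1,0,1,0,3,0,0,2,0,3,0,0,0,0,0,2,0,0]
Query zl: check counters[9]=3 counters[14]=3 -> maybe

Answer: maybe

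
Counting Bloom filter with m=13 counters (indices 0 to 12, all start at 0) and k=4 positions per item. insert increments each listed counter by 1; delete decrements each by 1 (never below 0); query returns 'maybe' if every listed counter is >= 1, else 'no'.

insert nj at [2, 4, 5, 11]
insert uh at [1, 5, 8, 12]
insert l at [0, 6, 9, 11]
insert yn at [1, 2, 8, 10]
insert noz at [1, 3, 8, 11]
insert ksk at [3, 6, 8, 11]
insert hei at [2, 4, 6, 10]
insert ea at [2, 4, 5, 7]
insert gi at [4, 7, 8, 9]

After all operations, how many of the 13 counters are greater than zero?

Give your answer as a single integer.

Step 1: insert nj at [2, 4, 5, 11] -> counters=[0,0,1,0,1,1,0,0,0,0,0,1,0]
Step 2: insert uh at [1, 5, 8, 12] -> counters=[0,1,1,0,1,2,0,0,1,0,0,1,1]
Step 3: insert l at [0, 6, 9, 11] -> counters=[1,1,1,0,1,2,1,0,1,1,0,2,1]
Step 4: insert yn at [1, 2, 8, 10] -> counters=[1,2,2,0,1,2,1,0,2,1,1,2,1]
Step 5: insert noz at [1, 3, 8, 11] -> counters=[1,3,2,1,1,2,1,0,3,1,1,3,1]
Step 6: insert ksk at [3, 6, 8, 11] -> counters=[1,3,2,2,1,2,2,0,4,1,1,4,1]
Step 7: insert hei at [2, 4, 6, 10] -> counters=[1,3,3,2,2,2,3,0,4,1,2,4,1]
Step 8: insert ea at [2, 4, 5, 7] -> counters=[1,3,4,2,3,3,3,1,4,1,2,4,1]
Step 9: insert gi at [4, 7, 8, 9] -> counters=[1,3,4,2,4,3,3,2,5,2,2,4,1]
Final counters=[1,3,4,2,4,3,3,2,5,2,2,4,1] -> 13 nonzero

Answer: 13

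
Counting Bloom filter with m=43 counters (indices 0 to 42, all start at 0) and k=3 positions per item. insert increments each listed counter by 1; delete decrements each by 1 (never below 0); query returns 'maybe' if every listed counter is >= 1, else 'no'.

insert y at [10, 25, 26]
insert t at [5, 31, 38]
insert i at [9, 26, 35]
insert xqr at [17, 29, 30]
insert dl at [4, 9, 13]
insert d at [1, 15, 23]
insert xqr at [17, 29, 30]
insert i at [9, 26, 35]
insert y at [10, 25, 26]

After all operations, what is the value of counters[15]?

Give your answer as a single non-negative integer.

Step 1: insert y at [10, 25, 26] -> counters=[0,0,0,0,0,0,0,0,0,0,1,0,0,0,0,0,0,0,0,0,0,0,0,0,0,1,1,0,0,0,0,0,0,0,0,0,0,0,0,0,0,0,0]
Step 2: insert t at [5, 31, 38] -> counters=[0,0,0,0,0,1,0,0,0,0,1,0,0,0,0,0,0,0,0,0,0,0,0,0,0,1,1,0,0,0,0,1,0,0,0,0,0,0,1,0,0,0,0]
Step 3: insert i at [9, 26, 35] -> counters=[0,0,0,0,0,1,0,0,0,1,1,0,0,0,0,0,0,0,0,0,0,0,0,0,0,1,2,0,0,0,0,1,0,0,0,1,0,0,1,0,0,0,0]
Step 4: insert xqr at [17, 29, 30] -> counters=[0,0,0,0,0,1,0,0,0,1,1,0,0,0,0,0,0,1,0,0,0,0,0,0,0,1,2,0,0,1,1,1,0,0,0,1,0,0,1,0,0,0,0]
Step 5: insert dl at [4, 9, 13] -> counters=[0,0,0,0,1,1,0,0,0,2,1,0,0,1,0,0,0,1,0,0,0,0,0,0,0,1,2,0,0,1,1,1,0,0,0,1,0,0,1,0,0,0,0]
Step 6: insert d at [1, 15, 23] -> counters=[0,1,0,0,1,1,0,0,0,2,1,0,0,1,0,1,0,1,0,0,0,0,0,1,0,1,2,0,0,1,1,1,0,0,0,1,0,0,1,0,0,0,0]
Step 7: insert xqr at [17, 29, 30] -> counters=[0,1,0,0,1,1,0,0,0,2,1,0,0,1,0,1,0,2,0,0,0,0,0,1,0,1,2,0,0,2,2,1,0,0,0,1,0,0,1,0,0,0,0]
Step 8: insert i at [9, 26, 35] -> counters=[0,1,0,0,1,1,0,0,0,3,1,0,0,1,0,1,0,2,0,0,0,0,0,1,0,1,3,0,0,2,2,1,0,0,0,2,0,0,1,0,0,0,0]
Step 9: insert y at [10, 25, 26] -> counters=[0,1,0,0,1,1,0,0,0,3,2,0,0,1,0,1,0,2,0,0,0,0,0,1,0,2,4,0,0,2,2,1,0,0,0,2,0,0,1,0,0,0,0]
Final counters=[0,1,0,0,1,1,0,0,0,3,2,0,0,1,0,1,0,2,0,0,0,0,0,1,0,2,4,0,0,2,2,1,0,0,0,2,0,0,1,0,0,0,0] -> counters[15]=1

Answer: 1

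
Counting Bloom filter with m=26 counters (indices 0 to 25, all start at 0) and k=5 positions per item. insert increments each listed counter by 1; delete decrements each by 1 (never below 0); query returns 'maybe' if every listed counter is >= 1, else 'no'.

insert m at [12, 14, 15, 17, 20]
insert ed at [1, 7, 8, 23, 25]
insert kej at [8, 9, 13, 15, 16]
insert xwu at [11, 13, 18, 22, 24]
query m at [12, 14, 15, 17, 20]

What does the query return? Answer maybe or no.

Answer: maybe

Derivation:
Step 1: insert m at [12, 14, 15, 17, 20] -> counters=[0,0,0,0,0,0,0,0,0,0,0,0,1,0,1,1,0,1,0,0,1,0,0,0,0,0]
Step 2: insert ed at [1, 7, 8, 23, 25] -> counters=[0,1,0,0,0,0,0,1,1,0,0,0,1,0,1,1,0,1,0,0,1,0,0,1,0,1]
Step 3: insert kej at [8, 9, 13, 15, 16] -> counters=[0,1,0,0,0,0,0,1,2,1,0,0,1,1,1,2,1,1,0,0,1,0,0,1,0,1]
Step 4: insert xwu at [11, 13, 18, 22, 24] -> counters=[0,1,0,0,0,0,0,1,2,1,0,1,1,2,1,2,1,1,1,0,1,0,1,1,1,1]
Query m: check counters[12]=1 counters[14]=1 counters[15]=2 counters[17]=1 counters[20]=1 -> maybe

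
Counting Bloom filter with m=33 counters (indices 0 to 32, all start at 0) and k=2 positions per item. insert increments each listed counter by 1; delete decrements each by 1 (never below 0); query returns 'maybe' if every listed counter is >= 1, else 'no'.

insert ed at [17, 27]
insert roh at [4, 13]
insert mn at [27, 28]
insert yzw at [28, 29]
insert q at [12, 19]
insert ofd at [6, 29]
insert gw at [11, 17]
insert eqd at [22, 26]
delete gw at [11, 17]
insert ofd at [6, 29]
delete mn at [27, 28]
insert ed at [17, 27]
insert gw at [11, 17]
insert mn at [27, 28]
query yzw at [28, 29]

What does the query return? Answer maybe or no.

Step 1: insert ed at [17, 27] -> counters=[0,0,0,0,0,0,0,0,0,0,0,0,0,0,0,0,0,1,0,0,0,0,0,0,0,0,0,1,0,0,0,0,0]
Step 2: insert roh at [4, 13] -> counters=[0,0,0,0,1,0,0,0,0,0,0,0,0,1,0,0,0,1,0,0,0,0,0,0,0,0,0,1,0,0,0,0,0]
Step 3: insert mn at [27, 28] -> counters=[0,0,0,0,1,0,0,0,0,0,0,0,0,1,0,0,0,1,0,0,0,0,0,0,0,0,0,2,1,0,0,0,0]
Step 4: insert yzw at [28, 29] -> counters=[0,0,0,0,1,0,0,0,0,0,0,0,0,1,0,0,0,1,0,0,0,0,0,0,0,0,0,2,2,1,0,0,0]
Step 5: insert q at [12, 19] -> counters=[0,0,0,0,1,0,0,0,0,0,0,0,1,1,0,0,0,1,0,1,0,0,0,0,0,0,0,2,2,1,0,0,0]
Step 6: insert ofd at [6, 29] -> counters=[0,0,0,0,1,0,1,0,0,0,0,0,1,1,0,0,0,1,0,1,0,0,0,0,0,0,0,2,2,2,0,0,0]
Step 7: insert gw at [11, 17] -> counters=[0,0,0,0,1,0,1,0,0,0,0,1,1,1,0,0,0,2,0,1,0,0,0,0,0,0,0,2,2,2,0,0,0]
Step 8: insert eqd at [22, 26] -> counters=[0,0,0,0,1,0,1,0,0,0,0,1,1,1,0,0,0,2,0,1,0,0,1,0,0,0,1,2,2,2,0,0,0]
Step 9: delete gw at [11, 17] -> counters=[0,0,0,0,1,0,1,0,0,0,0,0,1,1,0,0,0,1,0,1,0,0,1,0,0,0,1,2,2,2,0,0,0]
Step 10: insert ofd at [6, 29] -> counters=[0,0,0,0,1,0,2,0,0,0,0,0,1,1,0,0,0,1,0,1,0,0,1,0,0,0,1,2,2,3,0,0,0]
Step 11: delete mn at [27, 28] -> counters=[0,0,0,0,1,0,2,0,0,0,0,0,1,1,0,0,0,1,0,1,0,0,1,0,0,0,1,1,1,3,0,0,0]
Step 12: insert ed at [17, 27] -> counters=[0,0,0,0,1,0,2,0,0,0,0,0,1,1,0,0,0,2,0,1,0,0,1,0,0,0,1,2,1,3,0,0,0]
Step 13: insert gw at [11, 17] -> counters=[0,0,0,0,1,0,2,0,0,0,0,1,1,1,0,0,0,3,0,1,0,0,1,0,0,0,1,2,1,3,0,0,0]
Step 14: insert mn at [27, 28] -> counters=[0,0,0,0,1,0,2,0,0,0,0,1,1,1,0,0,0,3,0,1,0,0,1,0,0,0,1,3,2,3,0,0,0]
Query yzw: check counters[28]=2 counters[29]=3 -> maybe

Answer: maybe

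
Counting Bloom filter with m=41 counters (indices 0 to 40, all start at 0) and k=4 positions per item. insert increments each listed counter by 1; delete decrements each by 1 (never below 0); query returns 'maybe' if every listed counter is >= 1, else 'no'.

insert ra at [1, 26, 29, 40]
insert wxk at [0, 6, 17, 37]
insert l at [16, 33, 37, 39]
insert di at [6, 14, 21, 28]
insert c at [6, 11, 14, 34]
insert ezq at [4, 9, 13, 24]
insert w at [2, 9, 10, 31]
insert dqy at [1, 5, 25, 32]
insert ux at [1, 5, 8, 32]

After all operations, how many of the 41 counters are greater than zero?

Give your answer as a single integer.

Step 1: insert ra at [1, 26, 29, 40] -> counters=[0,1,0,0,0,0,0,0,0,0,0,0,0,0,0,0,0,0,0,0,0,0,0,0,0,0,1,0,0,1,0,0,0,0,0,0,0,0,0,0,1]
Step 2: insert wxk at [0, 6, 17, 37] -> counters=[1,1,0,0,0,0,1,0,0,0,0,0,0,0,0,0,0,1,0,0,0,0,0,0,0,0,1,0,0,1,0,0,0,0,0,0,0,1,0,0,1]
Step 3: insert l at [16, 33, 37, 39] -> counters=[1,1,0,0,0,0,1,0,0,0,0,0,0,0,0,0,1,1,0,0,0,0,0,0,0,0,1,0,0,1,0,0,0,1,0,0,0,2,0,1,1]
Step 4: insert di at [6, 14, 21, 28] -> counters=[1,1,0,0,0,0,2,0,0,0,0,0,0,0,1,0,1,1,0,0,0,1,0,0,0,0,1,0,1,1,0,0,0,1,0,0,0,2,0,1,1]
Step 5: insert c at [6, 11, 14, 34] -> counters=[1,1,0,0,0,0,3,0,0,0,0,1,0,0,2,0,1,1,0,0,0,1,0,0,0,0,1,0,1,1,0,0,0,1,1,0,0,2,0,1,1]
Step 6: insert ezq at [4, 9, 13, 24] -> counters=[1,1,0,0,1,0,3,0,0,1,0,1,0,1,2,0,1,1,0,0,0,1,0,0,1,0,1,0,1,1,0,0,0,1,1,0,0,2,0,1,1]
Step 7: insert w at [2, 9, 10, 31] -> counters=[1,1,1,0,1,0,3,0,0,2,1,1,0,1,2,0,1,1,0,0,0,1,0,0,1,0,1,0,1,1,0,1,0,1,1,0,0,2,0,1,1]
Step 8: insert dqy at [1, 5, 25, 32] -> counters=[1,2,1,0,1,1,3,0,0,2,1,1,0,1,2,0,1,1,0,0,0,1,0,0,1,1,1,0,1,1,0,1,1,1,1,0,0,2,0,1,1]
Step 9: insert ux at [1, 5, 8, 32] -> counters=[1,3,1,0,1,2,3,0,1,2,1,1,0,1,2,0,1,1,0,0,0,1,0,0,1,1,1,0,1,1,0,1,2,1,1,0,0,2,0,1,1]
Final counters=[1,3,1,0,1,2,3,0,1,2,1,1,0,1,2,0,1,1,0,0,0,1,0,0,1,1,1,0,1,1,0,1,2,1,1,0,0,2,0,1,1] -> 27 nonzero

Answer: 27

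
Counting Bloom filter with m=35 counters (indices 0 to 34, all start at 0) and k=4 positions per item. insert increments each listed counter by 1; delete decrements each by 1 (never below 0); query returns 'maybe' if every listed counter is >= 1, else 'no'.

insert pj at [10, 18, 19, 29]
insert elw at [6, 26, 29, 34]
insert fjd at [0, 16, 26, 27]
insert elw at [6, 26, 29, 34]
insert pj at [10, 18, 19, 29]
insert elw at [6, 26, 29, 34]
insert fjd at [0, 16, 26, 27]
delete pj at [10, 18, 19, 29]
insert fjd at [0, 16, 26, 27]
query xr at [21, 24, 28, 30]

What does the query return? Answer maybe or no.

Answer: no

Derivation:
Step 1: insert pj at [10, 18, 19, 29] -> counters=[0,0,0,0,0,0,0,0,0,0,1,0,0,0,0,0,0,0,1,1,0,0,0,0,0,0,0,0,0,1,0,0,0,0,0]
Step 2: insert elw at [6, 26, 29, 34] -> counters=[0,0,0,0,0,0,1,0,0,0,1,0,0,0,0,0,0,0,1,1,0,0,0,0,0,0,1,0,0,2,0,0,0,0,1]
Step 3: insert fjd at [0, 16, 26, 27] -> counters=[1,0,0,0,0,0,1,0,0,0,1,0,0,0,0,0,1,0,1,1,0,0,0,0,0,0,2,1,0,2,0,0,0,0,1]
Step 4: insert elw at [6, 26, 29, 34] -> counters=[1,0,0,0,0,0,2,0,0,0,1,0,0,0,0,0,1,0,1,1,0,0,0,0,0,0,3,1,0,3,0,0,0,0,2]
Step 5: insert pj at [10, 18, 19, 29] -> counters=[1,0,0,0,0,0,2,0,0,0,2,0,0,0,0,0,1,0,2,2,0,0,0,0,0,0,3,1,0,4,0,0,0,0,2]
Step 6: insert elw at [6, 26, 29, 34] -> counters=[1,0,0,0,0,0,3,0,0,0,2,0,0,0,0,0,1,0,2,2,0,0,0,0,0,0,4,1,0,5,0,0,0,0,3]
Step 7: insert fjd at [0, 16, 26, 27] -> counters=[2,0,0,0,0,0,3,0,0,0,2,0,0,0,0,0,2,0,2,2,0,0,0,0,0,0,5,2,0,5,0,0,0,0,3]
Step 8: delete pj at [10, 18, 19, 29] -> counters=[2,0,0,0,0,0,3,0,0,0,1,0,0,0,0,0,2,0,1,1,0,0,0,0,0,0,5,2,0,4,0,0,0,0,3]
Step 9: insert fjd at [0, 16, 26, 27] -> counters=[3,0,0,0,0,0,3,0,0,0,1,0,0,0,0,0,3,0,1,1,0,0,0,0,0,0,6,3,0,4,0,0,0,0,3]
Query xr: check counters[21]=0 counters[24]=0 counters[28]=0 counters[30]=0 -> no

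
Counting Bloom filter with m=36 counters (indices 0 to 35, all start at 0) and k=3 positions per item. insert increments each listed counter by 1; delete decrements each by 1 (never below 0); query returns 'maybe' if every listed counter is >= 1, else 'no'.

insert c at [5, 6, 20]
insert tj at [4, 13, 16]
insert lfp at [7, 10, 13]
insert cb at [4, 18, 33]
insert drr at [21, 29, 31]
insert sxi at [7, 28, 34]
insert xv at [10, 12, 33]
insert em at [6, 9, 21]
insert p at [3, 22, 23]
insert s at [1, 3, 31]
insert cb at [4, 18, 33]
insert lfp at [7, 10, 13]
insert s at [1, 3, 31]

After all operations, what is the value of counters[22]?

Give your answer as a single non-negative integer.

Answer: 1

Derivation:
Step 1: insert c at [5, 6, 20] -> counters=[0,0,0,0,0,1,1,0,0,0,0,0,0,0,0,0,0,0,0,0,1,0,0,0,0,0,0,0,0,0,0,0,0,0,0,0]
Step 2: insert tj at [4, 13, 16] -> counters=[0,0,0,0,1,1,1,0,0,0,0,0,0,1,0,0,1,0,0,0,1,0,0,0,0,0,0,0,0,0,0,0,0,0,0,0]
Step 3: insert lfp at [7, 10, 13] -> counters=[0,0,0,0,1,1,1,1,0,0,1,0,0,2,0,0,1,0,0,0,1,0,0,0,0,0,0,0,0,0,0,0,0,0,0,0]
Step 4: insert cb at [4, 18, 33] -> counters=[0,0,0,0,2,1,1,1,0,0,1,0,0,2,0,0,1,0,1,0,1,0,0,0,0,0,0,0,0,0,0,0,0,1,0,0]
Step 5: insert drr at [21, 29, 31] -> counters=[0,0,0,0,2,1,1,1,0,0,1,0,0,2,0,0,1,0,1,0,1,1,0,0,0,0,0,0,0,1,0,1,0,1,0,0]
Step 6: insert sxi at [7, 28, 34] -> counters=[0,0,0,0,2,1,1,2,0,0,1,0,0,2,0,0,1,0,1,0,1,1,0,0,0,0,0,0,1,1,0,1,0,1,1,0]
Step 7: insert xv at [10, 12, 33] -> counters=[0,0,0,0,2,1,1,2,0,0,2,0,1,2,0,0,1,0,1,0,1,1,0,0,0,0,0,0,1,1,0,1,0,2,1,0]
Step 8: insert em at [6, 9, 21] -> counters=[0,0,0,0,2,1,2,2,0,1,2,0,1,2,0,0,1,0,1,0,1,2,0,0,0,0,0,0,1,1,0,1,0,2,1,0]
Step 9: insert p at [3, 22, 23] -> counters=[0,0,0,1,2,1,2,2,0,1,2,0,1,2,0,0,1,0,1,0,1,2,1,1,0,0,0,0,1,1,0,1,0,2,1,0]
Step 10: insert s at [1, 3, 31] -> counters=[0,1,0,2,2,1,2,2,0,1,2,0,1,2,0,0,1,0,1,0,1,2,1,1,0,0,0,0,1,1,0,2,0,2,1,0]
Step 11: insert cb at [4, 18, 33] -> counters=[0,1,0,2,3,1,2,2,0,1,2,0,1,2,0,0,1,0,2,0,1,2,1,1,0,0,0,0,1,1,0,2,0,3,1,0]
Step 12: insert lfp at [7, 10, 13] -> counters=[0,1,0,2,3,1,2,3,0,1,3,0,1,3,0,0,1,0,2,0,1,2,1,1,0,0,0,0,1,1,0,2,0,3,1,0]
Step 13: insert s at [1, 3, 31] -> counters=[0,2,0,3,3,1,2,3,0,1,3,0,1,3,0,0,1,0,2,0,1,2,1,1,0,0,0,0,1,1,0,3,0,3,1,0]
Final counters=[0,2,0,3,3,1,2,3,0,1,3,0,1,3,0,0,1,0,2,0,1,2,1,1,0,0,0,0,1,1,0,3,0,3,1,0] -> counters[22]=1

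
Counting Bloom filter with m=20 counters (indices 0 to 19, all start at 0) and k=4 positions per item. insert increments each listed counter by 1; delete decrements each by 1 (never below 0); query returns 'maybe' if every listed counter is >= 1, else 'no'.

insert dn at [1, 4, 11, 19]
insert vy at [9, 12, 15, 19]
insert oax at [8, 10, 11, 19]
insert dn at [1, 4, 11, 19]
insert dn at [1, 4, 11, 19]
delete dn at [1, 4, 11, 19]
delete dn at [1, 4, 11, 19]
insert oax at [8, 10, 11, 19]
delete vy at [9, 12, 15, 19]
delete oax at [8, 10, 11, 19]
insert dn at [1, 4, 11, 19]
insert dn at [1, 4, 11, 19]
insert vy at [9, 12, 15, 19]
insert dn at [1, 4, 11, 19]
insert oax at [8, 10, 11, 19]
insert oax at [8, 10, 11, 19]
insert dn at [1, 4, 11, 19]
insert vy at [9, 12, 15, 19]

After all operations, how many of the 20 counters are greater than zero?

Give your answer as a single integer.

Answer: 9

Derivation:
Step 1: insert dn at [1, 4, 11, 19] -> counters=[0,1,0,0,1,0,0,0,0,0,0,1,0,0,0,0,0,0,0,1]
Step 2: insert vy at [9, 12, 15, 19] -> counters=[0,1,0,0,1,0,0,0,0,1,0,1,1,0,0,1,0,0,0,2]
Step 3: insert oax at [8, 10, 11, 19] -> counters=[0,1,0,0,1,0,0,0,1,1,1,2,1,0,0,1,0,0,0,3]
Step 4: insert dn at [1, 4, 11, 19] -> counters=[0,2,0,0,2,0,0,0,1,1,1,3,1,0,0,1,0,0,0,4]
Step 5: insert dn at [1, 4, 11, 19] -> counters=[0,3,0,0,3,0,0,0,1,1,1,4,1,0,0,1,0,0,0,5]
Step 6: delete dn at [1, 4, 11, 19] -> counters=[0,2,0,0,2,0,0,0,1,1,1,3,1,0,0,1,0,0,0,4]
Step 7: delete dn at [1, 4, 11, 19] -> counters=[0,1,0,0,1,0,0,0,1,1,1,2,1,0,0,1,0,0,0,3]
Step 8: insert oax at [8, 10, 11, 19] -> counters=[0,1,0,0,1,0,0,0,2,1,2,3,1,0,0,1,0,0,0,4]
Step 9: delete vy at [9, 12, 15, 19] -> counters=[0,1,0,0,1,0,0,0,2,0,2,3,0,0,0,0,0,0,0,3]
Step 10: delete oax at [8, 10, 11, 19] -> counters=[0,1,0,0,1,0,0,0,1,0,1,2,0,0,0,0,0,0,0,2]
Step 11: insert dn at [1, 4, 11, 19] -> counters=[0,2,0,0,2,0,0,0,1,0,1,3,0,0,0,0,0,0,0,3]
Step 12: insert dn at [1, 4, 11, 19] -> counters=[0,3,0,0,3,0,0,0,1,0,1,4,0,0,0,0,0,0,0,4]
Step 13: insert vy at [9, 12, 15, 19] -> counters=[0,3,0,0,3,0,0,0,1,1,1,4,1,0,0,1,0,0,0,5]
Step 14: insert dn at [1, 4, 11, 19] -> counters=[0,4,0,0,4,0,0,0,1,1,1,5,1,0,0,1,0,0,0,6]
Step 15: insert oax at [8, 10, 11, 19] -> counters=[0,4,0,0,4,0,0,0,2,1,2,6,1,0,0,1,0,0,0,7]
Step 16: insert oax at [8, 10, 11, 19] -> counters=[0,4,0,0,4,0,0,0,3,1,3,7,1,0,0,1,0,0,0,8]
Step 17: insert dn at [1, 4, 11, 19] -> counters=[0,5,0,0,5,0,0,0,3,1,3,8,1,0,0,1,0,0,0,9]
Step 18: insert vy at [9, 12, 15, 19] -> counters=[0,5,0,0,5,0,0,0,3,2,3,8,2,0,0,2,0,0,0,10]
Final counters=[0,5,0,0,5,0,0,0,3,2,3,8,2,0,0,2,0,0,0,10] -> 9 nonzero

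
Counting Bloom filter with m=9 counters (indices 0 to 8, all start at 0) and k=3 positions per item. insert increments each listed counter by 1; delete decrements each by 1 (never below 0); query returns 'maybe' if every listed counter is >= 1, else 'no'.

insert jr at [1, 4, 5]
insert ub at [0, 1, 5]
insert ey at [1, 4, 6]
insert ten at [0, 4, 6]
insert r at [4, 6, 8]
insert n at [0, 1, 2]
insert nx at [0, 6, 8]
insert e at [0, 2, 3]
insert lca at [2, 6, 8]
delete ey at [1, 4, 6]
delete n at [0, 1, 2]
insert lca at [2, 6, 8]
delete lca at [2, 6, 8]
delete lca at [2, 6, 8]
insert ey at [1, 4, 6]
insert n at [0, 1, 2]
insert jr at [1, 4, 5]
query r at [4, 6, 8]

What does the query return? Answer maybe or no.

Step 1: insert jr at [1, 4, 5] -> counters=[0,1,0,0,1,1,0,0,0]
Step 2: insert ub at [0, 1, 5] -> counters=[1,2,0,0,1,2,0,0,0]
Step 3: insert ey at [1, 4, 6] -> counters=[1,3,0,0,2,2,1,0,0]
Step 4: insert ten at [0, 4, 6] -> counters=[2,3,0,0,3,2,2,0,0]
Step 5: insert r at [4, 6, 8] -> counters=[2,3,0,0,4,2,3,0,1]
Step 6: insert n at [0, 1, 2] -> counters=[3,4,1,0,4,2,3,0,1]
Step 7: insert nx at [0, 6, 8] -> counters=[4,4,1,0,4,2,4,0,2]
Step 8: insert e at [0, 2, 3] -> counters=[5,4,2,1,4,2,4,0,2]
Step 9: insert lca at [2, 6, 8] -> counters=[5,4,3,1,4,2,5,0,3]
Step 10: delete ey at [1, 4, 6] -> counters=[5,3,3,1,3,2,4,0,3]
Step 11: delete n at [0, 1, 2] -> counters=[4,2,2,1,3,2,4,0,3]
Step 12: insert lca at [2, 6, 8] -> counters=[4,2,3,1,3,2,5,0,4]
Step 13: delete lca at [2, 6, 8] -> counters=[4,2,2,1,3,2,4,0,3]
Step 14: delete lca at [2, 6, 8] -> counters=[4,2,1,1,3,2,3,0,2]
Step 15: insert ey at [1, 4, 6] -> counters=[4,3,1,1,4,2,4,0,2]
Step 16: insert n at [0, 1, 2] -> counters=[5,4,2,1,4,2,4,0,2]
Step 17: insert jr at [1, 4, 5] -> counters=[5,5,2,1,5,3,4,0,2]
Query r: check counters[4]=5 counters[6]=4 counters[8]=2 -> maybe

Answer: maybe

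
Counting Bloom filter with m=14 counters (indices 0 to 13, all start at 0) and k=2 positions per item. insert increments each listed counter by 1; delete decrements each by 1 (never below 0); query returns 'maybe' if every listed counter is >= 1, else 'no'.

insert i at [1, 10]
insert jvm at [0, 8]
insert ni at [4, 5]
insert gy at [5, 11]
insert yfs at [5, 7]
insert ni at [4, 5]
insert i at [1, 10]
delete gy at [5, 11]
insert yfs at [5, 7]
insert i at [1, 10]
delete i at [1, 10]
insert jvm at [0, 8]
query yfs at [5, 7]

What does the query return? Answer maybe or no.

Answer: maybe

Derivation:
Step 1: insert i at [1, 10] -> counters=[0,1,0,0,0,0,0,0,0,0,1,0,0,0]
Step 2: insert jvm at [0, 8] -> counters=[1,1,0,0,0,0,0,0,1,0,1,0,0,0]
Step 3: insert ni at [4, 5] -> counters=[1,1,0,0,1,1,0,0,1,0,1,0,0,0]
Step 4: insert gy at [5, 11] -> counters=[1,1,0,0,1,2,0,0,1,0,1,1,0,0]
Step 5: insert yfs at [5, 7] -> counters=[1,1,0,0,1,3,0,1,1,0,1,1,0,0]
Step 6: insert ni at [4, 5] -> counters=[1,1,0,0,2,4,0,1,1,0,1,1,0,0]
Step 7: insert i at [1, 10] -> counters=[1,2,0,0,2,4,0,1,1,0,2,1,0,0]
Step 8: delete gy at [5, 11] -> counters=[1,2,0,0,2,3,0,1,1,0,2,0,0,0]
Step 9: insert yfs at [5, 7] -> counters=[1,2,0,0,2,4,0,2,1,0,2,0,0,0]
Step 10: insert i at [1, 10] -> counters=[1,3,0,0,2,4,0,2,1,0,3,0,0,0]
Step 11: delete i at [1, 10] -> counters=[1,2,0,0,2,4,0,2,1,0,2,0,0,0]
Step 12: insert jvm at [0, 8] -> counters=[2,2,0,0,2,4,0,2,2,0,2,0,0,0]
Query yfs: check counters[5]=4 counters[7]=2 -> maybe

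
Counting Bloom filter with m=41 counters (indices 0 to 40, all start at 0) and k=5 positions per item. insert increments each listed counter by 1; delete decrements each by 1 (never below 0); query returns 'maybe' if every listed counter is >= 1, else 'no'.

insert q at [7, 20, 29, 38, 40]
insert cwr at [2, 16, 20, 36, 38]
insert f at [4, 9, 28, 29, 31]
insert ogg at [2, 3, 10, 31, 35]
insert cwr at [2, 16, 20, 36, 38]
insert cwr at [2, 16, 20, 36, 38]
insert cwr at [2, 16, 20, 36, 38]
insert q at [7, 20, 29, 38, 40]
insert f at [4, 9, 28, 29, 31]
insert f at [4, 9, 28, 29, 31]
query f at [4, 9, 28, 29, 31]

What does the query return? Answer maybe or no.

Step 1: insert q at [7, 20, 29, 38, 40] -> counters=[0,0,0,0,0,0,0,1,0,0,0,0,0,0,0,0,0,0,0,0,1,0,0,0,0,0,0,0,0,1,0,0,0,0,0,0,0,0,1,0,1]
Step 2: insert cwr at [2, 16, 20, 36, 38] -> counters=[0,0,1,0,0,0,0,1,0,0,0,0,0,0,0,0,1,0,0,0,2,0,0,0,0,0,0,0,0,1,0,0,0,0,0,0,1,0,2,0,1]
Step 3: insert f at [4, 9, 28, 29, 31] -> counters=[0,0,1,0,1,0,0,1,0,1,0,0,0,0,0,0,1,0,0,0,2,0,0,0,0,0,0,0,1,2,0,1,0,0,0,0,1,0,2,0,1]
Step 4: insert ogg at [2, 3, 10, 31, 35] -> counters=[0,0,2,1,1,0,0,1,0,1,1,0,0,0,0,0,1,0,0,0,2,0,0,0,0,0,0,0,1,2,0,2,0,0,0,1,1,0,2,0,1]
Step 5: insert cwr at [2, 16, 20, 36, 38] -> counters=[0,0,3,1,1,0,0,1,0,1,1,0,0,0,0,0,2,0,0,0,3,0,0,0,0,0,0,0,1,2,0,2,0,0,0,1,2,0,3,0,1]
Step 6: insert cwr at [2, 16, 20, 36, 38] -> counters=[0,0,4,1,1,0,0,1,0,1,1,0,0,0,0,0,3,0,0,0,4,0,0,0,0,0,0,0,1,2,0,2,0,0,0,1,3,0,4,0,1]
Step 7: insert cwr at [2, 16, 20, 36, 38] -> counters=[0,0,5,1,1,0,0,1,0,1,1,0,0,0,0,0,4,0,0,0,5,0,0,0,0,0,0,0,1,2,0,2,0,0,0,1,4,0,5,0,1]
Step 8: insert q at [7, 20, 29, 38, 40] -> counters=[0,0,5,1,1,0,0,2,0,1,1,0,0,0,0,0,4,0,0,0,6,0,0,0,0,0,0,0,1,3,0,2,0,0,0,1,4,0,6,0,2]
Step 9: insert f at [4, 9, 28, 29, 31] -> counters=[0,0,5,1,2,0,0,2,0,2,1,0,0,0,0,0,4,0,0,0,6,0,0,0,0,0,0,0,2,4,0,3,0,0,0,1,4,0,6,0,2]
Step 10: insert f at [4, 9, 28, 29, 31] -> counters=[0,0,5,1,3,0,0,2,0,3,1,0,0,0,0,0,4,0,0,0,6,0,0,0,0,0,0,0,3,5,0,4,0,0,0,1,4,0,6,0,2]
Query f: check counters[4]=3 counters[9]=3 counters[28]=3 counters[29]=5 counters[31]=4 -> maybe

Answer: maybe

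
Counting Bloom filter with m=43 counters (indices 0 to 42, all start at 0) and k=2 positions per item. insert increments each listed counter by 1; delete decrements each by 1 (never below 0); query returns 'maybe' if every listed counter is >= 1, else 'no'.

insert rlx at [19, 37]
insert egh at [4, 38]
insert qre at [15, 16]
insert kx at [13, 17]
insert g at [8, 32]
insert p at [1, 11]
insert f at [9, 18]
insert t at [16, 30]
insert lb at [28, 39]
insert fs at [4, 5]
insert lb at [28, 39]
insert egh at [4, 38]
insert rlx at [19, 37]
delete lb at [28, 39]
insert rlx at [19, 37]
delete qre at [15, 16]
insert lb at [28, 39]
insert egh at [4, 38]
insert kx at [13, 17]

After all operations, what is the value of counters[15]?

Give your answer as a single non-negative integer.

Step 1: insert rlx at [19, 37] -> counters=[0,0,0,0,0,0,0,0,0,0,0,0,0,0,0,0,0,0,0,1,0,0,0,0,0,0,0,0,0,0,0,0,0,0,0,0,0,1,0,0,0,0,0]
Step 2: insert egh at [4, 38] -> counters=[0,0,0,0,1,0,0,0,0,0,0,0,0,0,0,0,0,0,0,1,0,0,0,0,0,0,0,0,0,0,0,0,0,0,0,0,0,1,1,0,0,0,0]
Step 3: insert qre at [15, 16] -> counters=[0,0,0,0,1,0,0,0,0,0,0,0,0,0,0,1,1,0,0,1,0,0,0,0,0,0,0,0,0,0,0,0,0,0,0,0,0,1,1,0,0,0,0]
Step 4: insert kx at [13, 17] -> counters=[0,0,0,0,1,0,0,0,0,0,0,0,0,1,0,1,1,1,0,1,0,0,0,0,0,0,0,0,0,0,0,0,0,0,0,0,0,1,1,0,0,0,0]
Step 5: insert g at [8, 32] -> counters=[0,0,0,0,1,0,0,0,1,0,0,0,0,1,0,1,1,1,0,1,0,0,0,0,0,0,0,0,0,0,0,0,1,0,0,0,0,1,1,0,0,0,0]
Step 6: insert p at [1, 11] -> counters=[0,1,0,0,1,0,0,0,1,0,0,1,0,1,0,1,1,1,0,1,0,0,0,0,0,0,0,0,0,0,0,0,1,0,0,0,0,1,1,0,0,0,0]
Step 7: insert f at [9, 18] -> counters=[0,1,0,0,1,0,0,0,1,1,0,1,0,1,0,1,1,1,1,1,0,0,0,0,0,0,0,0,0,0,0,0,1,0,0,0,0,1,1,0,0,0,0]
Step 8: insert t at [16, 30] -> counters=[0,1,0,0,1,0,0,0,1,1,0,1,0,1,0,1,2,1,1,1,0,0,0,0,0,0,0,0,0,0,1,0,1,0,0,0,0,1,1,0,0,0,0]
Step 9: insert lb at [28, 39] -> counters=[0,1,0,0,1,0,0,0,1,1,0,1,0,1,0,1,2,1,1,1,0,0,0,0,0,0,0,0,1,0,1,0,1,0,0,0,0,1,1,1,0,0,0]
Step 10: insert fs at [4, 5] -> counters=[0,1,0,0,2,1,0,0,1,1,0,1,0,1,0,1,2,1,1,1,0,0,0,0,0,0,0,0,1,0,1,0,1,0,0,0,0,1,1,1,0,0,0]
Step 11: insert lb at [28, 39] -> counters=[0,1,0,0,2,1,0,0,1,1,0,1,0,1,0,1,2,1,1,1,0,0,0,0,0,0,0,0,2,0,1,0,1,0,0,0,0,1,1,2,0,0,0]
Step 12: insert egh at [4, 38] -> counters=[0,1,0,0,3,1,0,0,1,1,0,1,0,1,0,1,2,1,1,1,0,0,0,0,0,0,0,0,2,0,1,0,1,0,0,0,0,1,2,2,0,0,0]
Step 13: insert rlx at [19, 37] -> counters=[0,1,0,0,3,1,0,0,1,1,0,1,0,1,0,1,2,1,1,2,0,0,0,0,0,0,0,0,2,0,1,0,1,0,0,0,0,2,2,2,0,0,0]
Step 14: delete lb at [28, 39] -> counters=[0,1,0,0,3,1,0,0,1,1,0,1,0,1,0,1,2,1,1,2,0,0,0,0,0,0,0,0,1,0,1,0,1,0,0,0,0,2,2,1,0,0,0]
Step 15: insert rlx at [19, 37] -> counters=[0,1,0,0,3,1,0,0,1,1,0,1,0,1,0,1,2,1,1,3,0,0,0,0,0,0,0,0,1,0,1,0,1,0,0,0,0,3,2,1,0,0,0]
Step 16: delete qre at [15, 16] -> counters=[0,1,0,0,3,1,0,0,1,1,0,1,0,1,0,0,1,1,1,3,0,0,0,0,0,0,0,0,1,0,1,0,1,0,0,0,0,3,2,1,0,0,0]
Step 17: insert lb at [28, 39] -> counters=[0,1,0,0,3,1,0,0,1,1,0,1,0,1,0,0,1,1,1,3,0,0,0,0,0,0,0,0,2,0,1,0,1,0,0,0,0,3,2,2,0,0,0]
Step 18: insert egh at [4, 38] -> counters=[0,1,0,0,4,1,0,0,1,1,0,1,0,1,0,0,1,1,1,3,0,0,0,0,0,0,0,0,2,0,1,0,1,0,0,0,0,3,3,2,0,0,0]
Step 19: insert kx at [13, 17] -> counters=[0,1,0,0,4,1,0,0,1,1,0,1,0,2,0,0,1,2,1,3,0,0,0,0,0,0,0,0,2,0,1,0,1,0,0,0,0,3,3,2,0,0,0]
Final counters=[0,1,0,0,4,1,0,0,1,1,0,1,0,2,0,0,1,2,1,3,0,0,0,0,0,0,0,0,2,0,1,0,1,0,0,0,0,3,3,2,0,0,0] -> counters[15]=0

Answer: 0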